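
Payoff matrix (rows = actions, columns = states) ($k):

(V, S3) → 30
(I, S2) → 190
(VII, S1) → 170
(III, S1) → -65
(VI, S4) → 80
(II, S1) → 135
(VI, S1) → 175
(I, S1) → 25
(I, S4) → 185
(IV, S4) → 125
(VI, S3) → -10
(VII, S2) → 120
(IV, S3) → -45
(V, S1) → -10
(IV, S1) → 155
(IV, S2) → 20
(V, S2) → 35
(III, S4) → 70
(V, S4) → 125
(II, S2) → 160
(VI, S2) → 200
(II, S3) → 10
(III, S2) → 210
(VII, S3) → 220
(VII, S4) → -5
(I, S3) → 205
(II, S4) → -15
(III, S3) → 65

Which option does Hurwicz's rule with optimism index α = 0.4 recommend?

I: 0.4·205 + 0.6·25 = 97
II: 0.4·160 + 0.6·(-15) = 55
III: 0.4·210 + 0.6·(-65) = 45
IV: 0.4·155 + 0.6·(-45) = 35
V: 0.4·125 + 0.6·(-10) = 44
VI: 0.4·200 + 0.6·(-10) = 74
VII: 0.4·220 + 0.6·(-5) = 85
Highest Hurwicz score = 97 → I.

I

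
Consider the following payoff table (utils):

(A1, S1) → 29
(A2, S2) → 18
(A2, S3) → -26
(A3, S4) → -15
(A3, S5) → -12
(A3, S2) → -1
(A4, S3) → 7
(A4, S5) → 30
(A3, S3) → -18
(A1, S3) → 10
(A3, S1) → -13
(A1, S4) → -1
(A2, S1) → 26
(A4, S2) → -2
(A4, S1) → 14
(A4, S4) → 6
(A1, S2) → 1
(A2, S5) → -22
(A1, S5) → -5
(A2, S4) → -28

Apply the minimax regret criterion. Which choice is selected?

Column bests: S1=29, S2=18, S3=10, S4=6, S5=30.
A1 regrets: 0, 17, 0, 7, 35 → max 35
A2 regrets: 3, 0, 36, 34, 52 → max 52
A3 regrets: 42, 19, 28, 21, 42 → max 42
A4 regrets: 15, 20, 3, 0, 0 → max 20
Smallest max regret = 20 → A4.

A4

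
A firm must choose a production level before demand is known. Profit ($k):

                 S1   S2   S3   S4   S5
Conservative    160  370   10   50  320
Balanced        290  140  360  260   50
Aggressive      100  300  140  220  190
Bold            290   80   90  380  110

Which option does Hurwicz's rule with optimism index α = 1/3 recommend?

Bold

Conservative: 1/3·370 + 2/3·10 = 130
Balanced: 1/3·360 + 2/3·50 = 460/3
Aggressive: 1/3·300 + 2/3·100 = 500/3
Bold: 1/3·380 + 2/3·80 = 180
Highest Hurwicz score = 180 → Bold.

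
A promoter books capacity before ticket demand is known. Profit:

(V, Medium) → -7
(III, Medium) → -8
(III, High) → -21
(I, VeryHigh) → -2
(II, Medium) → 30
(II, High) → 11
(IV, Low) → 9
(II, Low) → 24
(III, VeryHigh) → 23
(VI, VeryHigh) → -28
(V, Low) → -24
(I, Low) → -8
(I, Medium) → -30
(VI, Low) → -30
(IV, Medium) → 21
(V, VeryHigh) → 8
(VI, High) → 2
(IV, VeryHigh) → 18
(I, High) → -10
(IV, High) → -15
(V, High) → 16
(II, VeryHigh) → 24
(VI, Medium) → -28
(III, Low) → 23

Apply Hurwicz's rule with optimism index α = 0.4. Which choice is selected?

II

I: 0.4·(-2) + 0.6·(-30) = -18.8
II: 0.4·30 + 0.6·11 = 18.6
III: 0.4·23 + 0.6·(-21) = -3.4
IV: 0.4·21 + 0.6·(-15) = -0.6
V: 0.4·16 + 0.6·(-24) = -8
VI: 0.4·2 + 0.6·(-30) = -17.2
Highest Hurwicz score = 18.6 → II.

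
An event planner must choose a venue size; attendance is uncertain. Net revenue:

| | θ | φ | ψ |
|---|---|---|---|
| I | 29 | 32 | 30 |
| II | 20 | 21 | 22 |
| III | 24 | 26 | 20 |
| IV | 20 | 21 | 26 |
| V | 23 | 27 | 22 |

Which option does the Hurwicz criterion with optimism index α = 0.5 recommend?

I: 0.5·32 + 0.5·29 = 30.5
II: 0.5·22 + 0.5·20 = 21
III: 0.5·26 + 0.5·20 = 23
IV: 0.5·26 + 0.5·20 = 23
V: 0.5·27 + 0.5·22 = 24.5
Highest Hurwicz score = 30.5 → I.

I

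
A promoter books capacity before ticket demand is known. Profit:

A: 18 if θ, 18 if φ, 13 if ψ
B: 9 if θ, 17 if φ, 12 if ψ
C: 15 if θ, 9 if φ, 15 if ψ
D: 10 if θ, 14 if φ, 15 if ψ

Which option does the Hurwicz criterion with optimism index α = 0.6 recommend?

A

A: 0.6·18 + 0.4·13 = 16
B: 0.6·17 + 0.4·9 = 13.8
C: 0.6·15 + 0.4·9 = 12.6
D: 0.6·15 + 0.4·10 = 13
Highest Hurwicz score = 16 → A.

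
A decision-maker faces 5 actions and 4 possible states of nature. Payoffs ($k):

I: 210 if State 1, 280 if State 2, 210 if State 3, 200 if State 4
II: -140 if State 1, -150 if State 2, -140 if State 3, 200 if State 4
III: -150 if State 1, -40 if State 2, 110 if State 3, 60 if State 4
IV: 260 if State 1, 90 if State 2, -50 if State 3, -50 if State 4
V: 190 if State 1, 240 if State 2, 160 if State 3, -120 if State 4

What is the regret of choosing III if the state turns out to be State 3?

100

Best payoff under State 3 is 210.
Regret = 210 − 110 = 100.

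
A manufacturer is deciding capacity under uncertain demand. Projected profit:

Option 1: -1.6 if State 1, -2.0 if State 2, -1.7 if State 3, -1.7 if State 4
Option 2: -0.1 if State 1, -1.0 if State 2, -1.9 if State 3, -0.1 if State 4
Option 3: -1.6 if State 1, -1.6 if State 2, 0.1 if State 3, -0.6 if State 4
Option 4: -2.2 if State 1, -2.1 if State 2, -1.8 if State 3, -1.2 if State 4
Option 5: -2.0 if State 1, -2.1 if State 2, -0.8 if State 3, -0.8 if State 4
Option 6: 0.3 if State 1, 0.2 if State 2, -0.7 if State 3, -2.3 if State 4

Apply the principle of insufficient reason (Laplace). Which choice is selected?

Option 6

Row averages: Option 1=-1.75, Option 2=-0.775, Option 3=-0.925, Option 4=-1.825, Option 5=-1.425, Option 6=-0.625
Highest average = -0.625 → Option 6.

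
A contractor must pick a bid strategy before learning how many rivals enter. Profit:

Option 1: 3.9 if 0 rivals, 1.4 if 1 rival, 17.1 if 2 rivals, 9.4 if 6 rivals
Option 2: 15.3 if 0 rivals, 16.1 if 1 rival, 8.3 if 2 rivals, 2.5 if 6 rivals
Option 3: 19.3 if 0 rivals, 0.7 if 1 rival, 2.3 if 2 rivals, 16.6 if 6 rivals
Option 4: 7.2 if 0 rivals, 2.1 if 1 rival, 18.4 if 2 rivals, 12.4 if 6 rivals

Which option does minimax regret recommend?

Column bests: 0 rivals=19.3, 1 rival=16.1, 2 rivals=18.4, 6 rivals=16.6.
Option 1 regrets: 15.4, 14.7, 1.3, 7.2 → max 15.4
Option 2 regrets: 4.0, 0.0, 10.1, 14.1 → max 14.1
Option 3 regrets: 0.0, 15.4, 16.1, 0.0 → max 16.1
Option 4 regrets: 12.1, 14.0, 0.0, 4.2 → max 14.0
Smallest max regret = 14.0 → Option 4.

Option 4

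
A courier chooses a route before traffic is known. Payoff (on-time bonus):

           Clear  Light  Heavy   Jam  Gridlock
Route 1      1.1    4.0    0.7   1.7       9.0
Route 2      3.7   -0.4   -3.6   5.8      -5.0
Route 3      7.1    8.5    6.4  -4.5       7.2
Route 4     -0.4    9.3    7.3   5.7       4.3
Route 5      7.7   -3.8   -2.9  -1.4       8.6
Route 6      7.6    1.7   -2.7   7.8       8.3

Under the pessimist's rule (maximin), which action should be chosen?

Row minima: Route 1=0.7, Route 2=-5.0, Route 3=-4.5, Route 4=-0.4, Route 5=-3.8, Route 6=-2.7
Best worst-case = 0.7 → Route 1.

Route 1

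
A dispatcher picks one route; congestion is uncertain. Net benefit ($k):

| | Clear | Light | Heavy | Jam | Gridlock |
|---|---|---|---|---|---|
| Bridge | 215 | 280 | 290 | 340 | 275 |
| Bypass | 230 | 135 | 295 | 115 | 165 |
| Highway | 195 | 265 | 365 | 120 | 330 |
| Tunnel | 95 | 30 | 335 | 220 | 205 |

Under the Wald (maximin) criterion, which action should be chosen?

Row minima: Bridge=215, Bypass=115, Highway=120, Tunnel=30
Best worst-case = 215 → Bridge.

Bridge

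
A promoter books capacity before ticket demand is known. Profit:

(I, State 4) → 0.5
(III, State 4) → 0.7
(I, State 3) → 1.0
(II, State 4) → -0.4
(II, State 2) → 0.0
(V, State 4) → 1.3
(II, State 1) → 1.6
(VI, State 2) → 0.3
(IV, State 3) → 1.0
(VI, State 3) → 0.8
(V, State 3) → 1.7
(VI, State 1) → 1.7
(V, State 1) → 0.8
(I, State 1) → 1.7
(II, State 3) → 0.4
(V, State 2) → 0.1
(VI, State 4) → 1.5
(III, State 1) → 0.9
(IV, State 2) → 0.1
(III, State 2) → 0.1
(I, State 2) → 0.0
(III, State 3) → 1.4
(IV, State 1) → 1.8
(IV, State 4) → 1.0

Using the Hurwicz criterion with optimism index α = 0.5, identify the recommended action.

I: 0.5·1.7 + 0.5·0.0 = 0.85
II: 0.5·1.6 + 0.5·(-0.4) = 0.6
III: 0.5·1.4 + 0.5·0.1 = 0.75
IV: 0.5·1.8 + 0.5·0.1 = 0.95
V: 0.5·1.7 + 0.5·0.1 = 0.9
VI: 0.5·1.7 + 0.5·0.3 = 1
Highest Hurwicz score = 1 → VI.

VI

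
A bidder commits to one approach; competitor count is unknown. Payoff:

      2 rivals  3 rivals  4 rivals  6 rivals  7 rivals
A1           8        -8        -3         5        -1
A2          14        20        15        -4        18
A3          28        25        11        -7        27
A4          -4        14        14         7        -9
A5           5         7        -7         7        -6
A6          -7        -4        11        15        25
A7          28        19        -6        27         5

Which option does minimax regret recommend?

Column bests: 2 rivals=28, 3 rivals=25, 4 rivals=15, 6 rivals=27, 7 rivals=27.
A1 regrets: 20, 33, 18, 22, 28 → max 33
A2 regrets: 14, 5, 0, 31, 9 → max 31
A3 regrets: 0, 0, 4, 34, 0 → max 34
A4 regrets: 32, 11, 1, 20, 36 → max 36
A5 regrets: 23, 18, 22, 20, 33 → max 33
A6 regrets: 35, 29, 4, 12, 2 → max 35
A7 regrets: 0, 6, 21, 0, 22 → max 22
Smallest max regret = 22 → A7.

A7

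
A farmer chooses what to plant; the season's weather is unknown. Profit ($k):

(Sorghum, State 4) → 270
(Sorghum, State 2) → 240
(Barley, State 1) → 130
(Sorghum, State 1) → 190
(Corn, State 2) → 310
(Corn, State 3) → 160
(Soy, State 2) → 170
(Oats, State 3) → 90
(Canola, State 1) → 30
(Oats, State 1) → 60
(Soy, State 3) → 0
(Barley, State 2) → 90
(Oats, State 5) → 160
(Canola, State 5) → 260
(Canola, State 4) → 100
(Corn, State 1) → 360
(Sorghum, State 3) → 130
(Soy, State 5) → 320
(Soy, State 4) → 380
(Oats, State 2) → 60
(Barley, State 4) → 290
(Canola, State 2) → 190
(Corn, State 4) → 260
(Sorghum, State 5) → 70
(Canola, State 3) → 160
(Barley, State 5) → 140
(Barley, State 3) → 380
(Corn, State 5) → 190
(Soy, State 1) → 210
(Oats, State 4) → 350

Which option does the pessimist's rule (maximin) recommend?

Row minima: Sorghum=70, Soy=0, Oats=60, Corn=160, Canola=30, Barley=90
Best worst-case = 160 → Corn.

Corn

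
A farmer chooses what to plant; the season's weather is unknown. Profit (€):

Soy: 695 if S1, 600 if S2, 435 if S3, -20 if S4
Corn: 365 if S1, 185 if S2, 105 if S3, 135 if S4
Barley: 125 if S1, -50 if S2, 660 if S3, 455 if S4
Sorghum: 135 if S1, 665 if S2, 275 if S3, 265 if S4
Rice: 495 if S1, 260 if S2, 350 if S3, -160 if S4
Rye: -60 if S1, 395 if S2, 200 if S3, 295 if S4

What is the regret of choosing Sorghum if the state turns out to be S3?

385

Best payoff under S3 is 660.
Regret = 660 − 275 = 385.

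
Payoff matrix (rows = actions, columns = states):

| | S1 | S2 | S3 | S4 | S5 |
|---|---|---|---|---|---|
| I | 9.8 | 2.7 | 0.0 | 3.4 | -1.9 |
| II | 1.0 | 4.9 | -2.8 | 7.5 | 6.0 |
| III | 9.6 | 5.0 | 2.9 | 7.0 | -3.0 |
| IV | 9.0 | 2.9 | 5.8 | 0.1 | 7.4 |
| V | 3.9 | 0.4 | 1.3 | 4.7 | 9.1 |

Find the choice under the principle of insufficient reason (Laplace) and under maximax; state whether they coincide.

Row averages: I=2.8, II=3.32, III=4.3, IV=5.04, V=3.88
Highest average = 5.04 → IV.
Row maxima: I=9.8, II=7.5, III=9.6, IV=9.0, V=9.1
Best best-case = 9.8 → I.

laplace → IV; maximax → I (disagree)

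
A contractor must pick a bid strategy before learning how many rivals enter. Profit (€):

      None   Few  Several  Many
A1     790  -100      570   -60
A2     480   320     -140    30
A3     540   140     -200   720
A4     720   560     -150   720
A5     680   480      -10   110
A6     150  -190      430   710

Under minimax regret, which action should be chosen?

Column bests: None=790, Few=560, Several=570, Many=720.
A1 regrets: 0, 660, 0, 780 → max 780
A2 regrets: 310, 240, 710, 690 → max 710
A3 regrets: 250, 420, 770, 0 → max 770
A4 regrets: 70, 0, 720, 0 → max 720
A5 regrets: 110, 80, 580, 610 → max 610
A6 regrets: 640, 750, 140, 10 → max 750
Smallest max regret = 610 → A5.

A5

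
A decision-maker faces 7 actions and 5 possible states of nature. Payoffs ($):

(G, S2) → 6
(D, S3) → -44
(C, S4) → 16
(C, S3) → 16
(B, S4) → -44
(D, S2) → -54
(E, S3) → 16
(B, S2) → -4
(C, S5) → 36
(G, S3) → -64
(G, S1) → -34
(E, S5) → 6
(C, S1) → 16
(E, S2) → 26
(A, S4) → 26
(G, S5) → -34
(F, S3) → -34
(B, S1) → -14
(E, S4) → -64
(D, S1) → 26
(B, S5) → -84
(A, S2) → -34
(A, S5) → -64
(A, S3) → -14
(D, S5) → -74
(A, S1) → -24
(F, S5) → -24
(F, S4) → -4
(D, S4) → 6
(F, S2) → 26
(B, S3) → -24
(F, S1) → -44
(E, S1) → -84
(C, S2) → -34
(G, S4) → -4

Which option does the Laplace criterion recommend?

C

Row averages: A=-22, B=-34, C=10, D=-28, E=-20, F=-16, G=-26
Highest average = 10 → C.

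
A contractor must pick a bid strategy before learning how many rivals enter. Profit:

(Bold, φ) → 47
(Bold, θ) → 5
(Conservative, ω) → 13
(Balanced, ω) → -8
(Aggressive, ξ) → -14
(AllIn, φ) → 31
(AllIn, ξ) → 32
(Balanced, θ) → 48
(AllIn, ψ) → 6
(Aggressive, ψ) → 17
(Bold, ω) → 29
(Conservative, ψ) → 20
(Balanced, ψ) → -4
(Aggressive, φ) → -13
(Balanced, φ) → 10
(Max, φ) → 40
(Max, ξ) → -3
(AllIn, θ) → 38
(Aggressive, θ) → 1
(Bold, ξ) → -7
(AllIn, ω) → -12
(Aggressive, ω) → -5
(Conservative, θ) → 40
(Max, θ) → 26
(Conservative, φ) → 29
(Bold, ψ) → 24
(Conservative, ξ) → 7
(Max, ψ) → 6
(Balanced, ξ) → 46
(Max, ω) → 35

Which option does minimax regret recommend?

Conservative

Column bests: θ=48, φ=47, ψ=24, ω=35, ξ=46.
Conservative regrets: 8, 18, 4, 22, 39 → max 39
Balanced regrets: 0, 37, 28, 43, 0 → max 43
Aggressive regrets: 47, 60, 7, 40, 60 → max 60
Bold regrets: 43, 0, 0, 6, 53 → max 53
AllIn regrets: 10, 16, 18, 47, 14 → max 47
Max regrets: 22, 7, 18, 0, 49 → max 49
Smallest max regret = 39 → Conservative.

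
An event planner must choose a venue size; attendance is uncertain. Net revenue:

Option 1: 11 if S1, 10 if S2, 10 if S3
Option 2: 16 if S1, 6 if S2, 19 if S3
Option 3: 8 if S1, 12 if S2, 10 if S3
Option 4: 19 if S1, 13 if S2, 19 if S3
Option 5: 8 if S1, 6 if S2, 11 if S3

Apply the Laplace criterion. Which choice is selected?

Row averages: Option 1=31/3, Option 2=41/3, Option 3=10, Option 4=17, Option 5=25/3
Highest average = 17 → Option 4.

Option 4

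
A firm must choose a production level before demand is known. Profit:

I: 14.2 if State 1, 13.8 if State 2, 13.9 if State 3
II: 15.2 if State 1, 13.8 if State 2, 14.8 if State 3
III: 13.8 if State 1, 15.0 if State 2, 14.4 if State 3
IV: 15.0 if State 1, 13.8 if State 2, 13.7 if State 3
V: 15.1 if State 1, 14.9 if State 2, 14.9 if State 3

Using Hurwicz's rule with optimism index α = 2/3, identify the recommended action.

V

I: 2/3·14.2 + 1/3·13.8 = 211/15
II: 2/3·15.2 + 1/3·13.8 = 221/15
III: 2/3·15.0 + 1/3·13.8 = 14.6
IV: 2/3·15.0 + 1/3·13.7 = 437/30
V: 2/3·15.1 + 1/3·14.9 = 451/30
Highest Hurwicz score = 451/30 → V.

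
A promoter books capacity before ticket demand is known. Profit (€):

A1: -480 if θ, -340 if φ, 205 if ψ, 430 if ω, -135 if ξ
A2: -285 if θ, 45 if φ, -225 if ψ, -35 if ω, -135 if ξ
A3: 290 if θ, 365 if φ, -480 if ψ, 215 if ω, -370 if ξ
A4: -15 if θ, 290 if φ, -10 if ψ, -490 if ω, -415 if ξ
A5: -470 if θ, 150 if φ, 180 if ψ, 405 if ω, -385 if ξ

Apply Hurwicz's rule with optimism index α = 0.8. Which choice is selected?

A1

A1: 0.8·430 + 0.2·(-480) = 248
A2: 0.8·45 + 0.2·(-285) = -21
A3: 0.8·365 + 0.2·(-480) = 196
A4: 0.8·290 + 0.2·(-490) = 134
A5: 0.8·405 + 0.2·(-470) = 230
Highest Hurwicz score = 248 → A1.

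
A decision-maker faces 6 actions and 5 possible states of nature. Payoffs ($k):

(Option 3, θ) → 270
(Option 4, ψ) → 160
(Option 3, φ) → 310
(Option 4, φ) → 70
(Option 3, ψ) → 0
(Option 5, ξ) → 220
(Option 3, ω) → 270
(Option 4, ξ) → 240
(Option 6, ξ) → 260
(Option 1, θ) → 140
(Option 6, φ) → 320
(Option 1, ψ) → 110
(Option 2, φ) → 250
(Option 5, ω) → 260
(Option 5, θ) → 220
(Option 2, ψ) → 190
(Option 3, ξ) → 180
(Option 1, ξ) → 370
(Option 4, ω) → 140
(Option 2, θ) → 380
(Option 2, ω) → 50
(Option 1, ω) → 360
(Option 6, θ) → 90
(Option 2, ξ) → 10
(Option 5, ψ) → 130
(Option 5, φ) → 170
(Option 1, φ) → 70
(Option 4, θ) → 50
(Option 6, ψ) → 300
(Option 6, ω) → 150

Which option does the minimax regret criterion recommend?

Column bests: θ=380, φ=320, ψ=300, ω=360, ξ=370.
Option 1 regrets: 240, 250, 190, 0, 0 → max 250
Option 2 regrets: 0, 70, 110, 310, 360 → max 360
Option 3 regrets: 110, 10, 300, 90, 190 → max 300
Option 4 regrets: 330, 250, 140, 220, 130 → max 330
Option 5 regrets: 160, 150, 170, 100, 150 → max 170
Option 6 regrets: 290, 0, 0, 210, 110 → max 290
Smallest max regret = 170 → Option 5.

Option 5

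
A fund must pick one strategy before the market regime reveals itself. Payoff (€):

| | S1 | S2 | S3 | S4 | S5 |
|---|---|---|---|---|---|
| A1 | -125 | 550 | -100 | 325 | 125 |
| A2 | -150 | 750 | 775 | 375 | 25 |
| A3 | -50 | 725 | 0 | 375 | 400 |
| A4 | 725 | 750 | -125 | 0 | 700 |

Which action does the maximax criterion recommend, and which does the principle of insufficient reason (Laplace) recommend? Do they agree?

maximax → A2; laplace → A4 (disagree)

Row maxima: A1=550, A2=775, A3=725, A4=750
Best best-case = 775 → A2.
Row averages: A1=155, A2=355, A3=290, A4=410
Highest average = 410 → A4.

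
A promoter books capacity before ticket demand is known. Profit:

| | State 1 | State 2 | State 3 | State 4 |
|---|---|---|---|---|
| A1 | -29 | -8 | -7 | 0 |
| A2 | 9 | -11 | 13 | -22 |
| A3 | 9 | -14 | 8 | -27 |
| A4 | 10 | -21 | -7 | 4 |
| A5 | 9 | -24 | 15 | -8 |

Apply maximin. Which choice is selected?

Row minima: A1=-29, A2=-22, A3=-27, A4=-21, A5=-24
Best worst-case = -21 → A4.

A4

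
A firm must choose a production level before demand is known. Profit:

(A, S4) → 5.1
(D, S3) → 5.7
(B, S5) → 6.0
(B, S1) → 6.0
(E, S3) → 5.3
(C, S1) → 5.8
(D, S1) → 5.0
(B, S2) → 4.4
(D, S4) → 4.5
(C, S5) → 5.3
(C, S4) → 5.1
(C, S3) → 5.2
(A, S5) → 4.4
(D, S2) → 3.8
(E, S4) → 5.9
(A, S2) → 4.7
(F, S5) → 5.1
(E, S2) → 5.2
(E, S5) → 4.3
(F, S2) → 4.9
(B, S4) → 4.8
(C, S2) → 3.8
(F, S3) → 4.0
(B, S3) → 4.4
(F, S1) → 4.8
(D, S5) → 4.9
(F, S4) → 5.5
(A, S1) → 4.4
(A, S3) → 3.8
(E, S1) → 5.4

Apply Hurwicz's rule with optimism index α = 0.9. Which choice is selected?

A: 0.9·5.1 + 0.1·3.8 = 4.97
B: 0.9·6.0 + 0.1·4.4 = 5.84
C: 0.9·5.8 + 0.1·3.8 = 5.6
D: 0.9·5.7 + 0.1·3.8 = 5.51
E: 0.9·5.9 + 0.1·4.3 = 5.74
F: 0.9·5.5 + 0.1·4.0 = 5.35
Highest Hurwicz score = 5.84 → B.

B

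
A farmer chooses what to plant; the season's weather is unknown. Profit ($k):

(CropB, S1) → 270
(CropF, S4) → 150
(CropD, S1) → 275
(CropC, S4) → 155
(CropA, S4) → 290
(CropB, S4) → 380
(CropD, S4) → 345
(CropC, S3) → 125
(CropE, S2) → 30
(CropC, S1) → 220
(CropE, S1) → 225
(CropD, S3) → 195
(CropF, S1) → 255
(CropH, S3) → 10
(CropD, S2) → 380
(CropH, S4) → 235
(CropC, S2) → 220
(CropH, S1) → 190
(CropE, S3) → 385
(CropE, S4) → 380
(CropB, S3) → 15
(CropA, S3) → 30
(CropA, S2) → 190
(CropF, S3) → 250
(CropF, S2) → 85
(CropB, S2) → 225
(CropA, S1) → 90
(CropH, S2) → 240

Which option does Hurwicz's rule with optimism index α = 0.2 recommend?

CropH: 0.2·240 + 0.8·10 = 56
CropA: 0.2·290 + 0.8·30 = 82
CropF: 0.2·255 + 0.8·85 = 119
CropE: 0.2·385 + 0.8·30 = 101
CropC: 0.2·220 + 0.8·125 = 144
CropB: 0.2·380 + 0.8·15 = 88
CropD: 0.2·380 + 0.8·195 = 232
Highest Hurwicz score = 232 → CropD.

CropD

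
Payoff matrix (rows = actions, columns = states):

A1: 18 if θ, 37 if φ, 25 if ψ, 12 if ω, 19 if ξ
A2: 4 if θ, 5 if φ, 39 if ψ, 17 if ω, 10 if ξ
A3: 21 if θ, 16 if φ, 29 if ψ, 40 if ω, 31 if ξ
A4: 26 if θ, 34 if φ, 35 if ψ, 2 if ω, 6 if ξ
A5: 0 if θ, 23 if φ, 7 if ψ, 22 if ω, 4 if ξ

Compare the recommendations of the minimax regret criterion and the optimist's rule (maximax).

Column bests: θ=26, φ=37, ψ=39, ω=40, ξ=31.
A1 regrets: 8, 0, 14, 28, 12 → max 28
A2 regrets: 22, 32, 0, 23, 21 → max 32
A3 regrets: 5, 21, 10, 0, 0 → max 21
A4 regrets: 0, 3, 4, 38, 25 → max 38
A5 regrets: 26, 14, 32, 18, 27 → max 32
Smallest max regret = 21 → A3.
Row maxima: A1=37, A2=39, A3=40, A4=35, A5=23
Best best-case = 40 → A3.

minimax regret → A3; maximax → A3 (agree)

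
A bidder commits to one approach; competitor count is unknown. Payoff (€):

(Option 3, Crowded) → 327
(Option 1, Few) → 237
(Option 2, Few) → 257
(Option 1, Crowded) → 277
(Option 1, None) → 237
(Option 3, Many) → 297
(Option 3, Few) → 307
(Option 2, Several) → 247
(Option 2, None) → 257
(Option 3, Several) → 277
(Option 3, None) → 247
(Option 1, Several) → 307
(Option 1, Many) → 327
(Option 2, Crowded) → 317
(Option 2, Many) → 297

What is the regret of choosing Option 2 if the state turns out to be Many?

Best payoff under Many is 327.
Regret = 327 − 297 = 30.

30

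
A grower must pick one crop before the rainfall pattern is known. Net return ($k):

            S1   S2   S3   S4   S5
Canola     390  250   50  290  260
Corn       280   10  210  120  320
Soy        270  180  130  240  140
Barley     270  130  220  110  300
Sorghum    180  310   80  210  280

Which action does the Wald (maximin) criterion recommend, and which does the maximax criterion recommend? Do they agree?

Row minima: Canola=50, Corn=10, Soy=130, Barley=110, Sorghum=80
Best worst-case = 130 → Soy.
Row maxima: Canola=390, Corn=320, Soy=270, Barley=300, Sorghum=310
Best best-case = 390 → Canola.

maximin → Soy; maximax → Canola (disagree)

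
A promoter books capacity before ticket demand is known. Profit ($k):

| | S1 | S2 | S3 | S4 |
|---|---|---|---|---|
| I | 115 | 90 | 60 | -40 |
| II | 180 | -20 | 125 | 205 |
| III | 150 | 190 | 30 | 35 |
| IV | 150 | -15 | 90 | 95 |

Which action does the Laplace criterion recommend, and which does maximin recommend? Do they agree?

laplace → II; maximin → III (disagree)

Row averages: I=56.25, II=122.5, III=101.25, IV=80
Highest average = 122.5 → II.
Row minima: I=-40, II=-20, III=30, IV=-15
Best worst-case = 30 → III.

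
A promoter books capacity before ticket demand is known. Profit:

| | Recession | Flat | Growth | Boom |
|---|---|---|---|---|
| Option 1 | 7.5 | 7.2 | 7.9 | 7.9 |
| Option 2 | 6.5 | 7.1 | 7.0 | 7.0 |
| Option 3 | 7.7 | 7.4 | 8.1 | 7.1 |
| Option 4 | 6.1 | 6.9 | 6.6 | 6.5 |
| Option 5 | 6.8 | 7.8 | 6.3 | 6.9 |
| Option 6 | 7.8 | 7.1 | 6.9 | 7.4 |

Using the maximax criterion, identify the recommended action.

Row maxima: Option 1=7.9, Option 2=7.1, Option 3=8.1, Option 4=6.9, Option 5=7.8, Option 6=7.8
Best best-case = 8.1 → Option 3.

Option 3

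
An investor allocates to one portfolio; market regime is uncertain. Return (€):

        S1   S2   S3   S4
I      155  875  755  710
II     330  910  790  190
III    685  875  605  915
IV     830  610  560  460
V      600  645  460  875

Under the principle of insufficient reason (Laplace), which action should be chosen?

Row averages: I=623.75, II=555, III=770, IV=615, V=645
Highest average = 770 → III.

III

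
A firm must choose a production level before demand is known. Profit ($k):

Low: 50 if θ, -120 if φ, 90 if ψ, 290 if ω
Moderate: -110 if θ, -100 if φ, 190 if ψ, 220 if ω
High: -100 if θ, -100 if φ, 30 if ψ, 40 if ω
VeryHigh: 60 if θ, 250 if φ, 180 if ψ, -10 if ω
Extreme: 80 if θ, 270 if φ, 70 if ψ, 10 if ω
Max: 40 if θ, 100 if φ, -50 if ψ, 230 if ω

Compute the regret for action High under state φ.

Best payoff under φ is 270.
Regret = 270 − (-100) = 370.

370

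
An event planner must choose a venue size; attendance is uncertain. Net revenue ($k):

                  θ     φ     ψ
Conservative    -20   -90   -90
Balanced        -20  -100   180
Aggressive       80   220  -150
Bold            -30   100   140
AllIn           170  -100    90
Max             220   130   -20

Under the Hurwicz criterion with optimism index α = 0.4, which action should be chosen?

Max

Conservative: 0.4·(-20) + 0.6·(-90) = -62
Balanced: 0.4·180 + 0.6·(-100) = 12
Aggressive: 0.4·220 + 0.6·(-150) = -2
Bold: 0.4·140 + 0.6·(-30) = 38
AllIn: 0.4·170 + 0.6·(-100) = 8
Max: 0.4·220 + 0.6·(-20) = 76
Highest Hurwicz score = 76 → Max.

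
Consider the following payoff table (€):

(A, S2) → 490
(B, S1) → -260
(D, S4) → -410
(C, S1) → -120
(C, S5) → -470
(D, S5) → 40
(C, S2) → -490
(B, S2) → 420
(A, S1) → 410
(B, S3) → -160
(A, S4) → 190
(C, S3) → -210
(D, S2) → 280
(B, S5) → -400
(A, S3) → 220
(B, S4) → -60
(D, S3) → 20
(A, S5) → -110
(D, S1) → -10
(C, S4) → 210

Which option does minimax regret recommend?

A

Column bests: S1=410, S2=490, S3=220, S4=210, S5=40.
A regrets: 0, 0, 0, 20, 150 → max 150
B regrets: 670, 70, 380, 270, 440 → max 670
C regrets: 530, 980, 430, 0, 510 → max 980
D regrets: 420, 210, 200, 620, 0 → max 620
Smallest max regret = 150 → A.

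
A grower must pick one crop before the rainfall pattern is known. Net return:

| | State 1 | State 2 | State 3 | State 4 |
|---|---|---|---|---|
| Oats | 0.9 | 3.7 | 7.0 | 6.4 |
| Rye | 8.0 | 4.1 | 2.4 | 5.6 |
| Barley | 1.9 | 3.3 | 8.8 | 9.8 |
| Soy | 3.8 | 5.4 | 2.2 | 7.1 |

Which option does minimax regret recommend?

Barley

Column bests: State 1=8.0, State 2=5.4, State 3=8.8, State 4=9.8.
Oats regrets: 7.1, 1.7, 1.8, 3.4 → max 7.1
Rye regrets: 0.0, 1.3, 6.4, 4.2 → max 6.4
Barley regrets: 6.1, 2.1, 0.0, 0.0 → max 6.1
Soy regrets: 4.2, 0.0, 6.6, 2.7 → max 6.6
Smallest max regret = 6.1 → Barley.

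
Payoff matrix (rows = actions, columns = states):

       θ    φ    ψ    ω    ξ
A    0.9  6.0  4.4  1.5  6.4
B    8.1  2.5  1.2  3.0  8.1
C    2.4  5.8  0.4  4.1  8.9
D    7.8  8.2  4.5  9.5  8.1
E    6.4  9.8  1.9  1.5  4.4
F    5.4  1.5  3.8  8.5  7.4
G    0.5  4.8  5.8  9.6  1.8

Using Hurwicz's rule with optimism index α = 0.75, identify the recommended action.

D

A: 0.75·6.4 + 0.25·0.9 = 5.025
B: 0.75·8.1 + 0.25·1.2 = 6.375
C: 0.75·8.9 + 0.25·0.4 = 6.775
D: 0.75·9.5 + 0.25·4.5 = 8.25
E: 0.75·9.8 + 0.25·1.5 = 7.725
F: 0.75·8.5 + 0.25·1.5 = 6.75
G: 0.75·9.6 + 0.25·0.5 = 7.325
Highest Hurwicz score = 8.25 → D.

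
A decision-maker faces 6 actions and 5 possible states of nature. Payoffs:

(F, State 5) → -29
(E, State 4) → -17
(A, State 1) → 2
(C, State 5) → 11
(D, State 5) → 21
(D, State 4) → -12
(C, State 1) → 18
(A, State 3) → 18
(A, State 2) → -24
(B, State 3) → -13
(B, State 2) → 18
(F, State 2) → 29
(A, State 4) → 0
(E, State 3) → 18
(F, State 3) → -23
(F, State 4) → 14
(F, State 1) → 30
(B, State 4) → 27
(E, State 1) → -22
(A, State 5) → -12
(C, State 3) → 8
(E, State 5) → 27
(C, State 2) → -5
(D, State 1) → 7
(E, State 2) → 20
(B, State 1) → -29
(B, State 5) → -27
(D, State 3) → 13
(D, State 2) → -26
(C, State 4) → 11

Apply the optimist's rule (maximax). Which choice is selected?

Row maxima: A=18, B=27, C=18, D=21, E=27, F=30
Best best-case = 30 → F.

F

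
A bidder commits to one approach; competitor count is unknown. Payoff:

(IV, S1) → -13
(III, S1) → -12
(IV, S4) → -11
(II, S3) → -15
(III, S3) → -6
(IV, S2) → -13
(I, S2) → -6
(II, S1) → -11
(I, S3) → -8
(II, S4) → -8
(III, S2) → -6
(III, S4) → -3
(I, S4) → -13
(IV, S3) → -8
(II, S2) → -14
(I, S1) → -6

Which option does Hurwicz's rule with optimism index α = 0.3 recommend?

III

I: 0.3·(-6) + 0.7·(-13) = -10.9
II: 0.3·(-8) + 0.7·(-15) = -12.9
III: 0.3·(-3) + 0.7·(-12) = -9.3
IV: 0.3·(-8) + 0.7·(-13) = -11.5
Highest Hurwicz score = -9.3 → III.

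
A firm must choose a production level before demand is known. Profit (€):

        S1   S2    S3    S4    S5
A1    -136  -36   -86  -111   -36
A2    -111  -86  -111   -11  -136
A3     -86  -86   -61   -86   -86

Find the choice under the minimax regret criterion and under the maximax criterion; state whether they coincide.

minimax regret → A3; maximax → A2 (disagree)

Column bests: S1=-86, S2=-36, S3=-61, S4=-11, S5=-36.
A1 regrets: 50, 0, 25, 100, 0 → max 100
A2 regrets: 25, 50, 50, 0, 100 → max 100
A3 regrets: 0, 50, 0, 75, 50 → max 75
Smallest max regret = 75 → A3.
Row maxima: A1=-36, A2=-11, A3=-61
Best best-case = -11 → A2.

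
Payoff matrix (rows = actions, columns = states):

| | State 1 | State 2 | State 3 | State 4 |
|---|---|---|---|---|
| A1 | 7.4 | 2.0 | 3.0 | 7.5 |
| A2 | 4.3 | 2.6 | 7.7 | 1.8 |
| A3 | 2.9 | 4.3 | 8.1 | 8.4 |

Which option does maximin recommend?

A3

Row minima: A1=2.0, A2=1.8, A3=2.9
Best worst-case = 2.9 → A3.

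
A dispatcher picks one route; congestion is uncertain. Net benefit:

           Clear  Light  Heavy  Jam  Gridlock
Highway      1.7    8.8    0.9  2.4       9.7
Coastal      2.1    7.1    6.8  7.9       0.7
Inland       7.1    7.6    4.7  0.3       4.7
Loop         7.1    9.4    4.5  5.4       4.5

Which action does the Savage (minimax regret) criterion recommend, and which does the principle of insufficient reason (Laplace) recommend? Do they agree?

Column bests: Clear=7.1, Light=9.4, Heavy=6.8, Jam=7.9, Gridlock=9.7.
Highway regrets: 5.4, 0.6, 5.9, 5.5, 0.0 → max 5.9
Coastal regrets: 5.0, 2.3, 0.0, 0.0, 9.0 → max 9.0
Inland regrets: 0.0, 1.8, 2.1, 7.6, 5.0 → max 7.6
Loop regrets: 0.0, 0.0, 2.3, 2.5, 5.2 → max 5.2
Smallest max regret = 5.2 → Loop.
Row averages: Highway=4.7, Coastal=4.92, Inland=4.88, Loop=6.18
Highest average = 6.18 → Loop.

minimax regret → Loop; laplace → Loop (agree)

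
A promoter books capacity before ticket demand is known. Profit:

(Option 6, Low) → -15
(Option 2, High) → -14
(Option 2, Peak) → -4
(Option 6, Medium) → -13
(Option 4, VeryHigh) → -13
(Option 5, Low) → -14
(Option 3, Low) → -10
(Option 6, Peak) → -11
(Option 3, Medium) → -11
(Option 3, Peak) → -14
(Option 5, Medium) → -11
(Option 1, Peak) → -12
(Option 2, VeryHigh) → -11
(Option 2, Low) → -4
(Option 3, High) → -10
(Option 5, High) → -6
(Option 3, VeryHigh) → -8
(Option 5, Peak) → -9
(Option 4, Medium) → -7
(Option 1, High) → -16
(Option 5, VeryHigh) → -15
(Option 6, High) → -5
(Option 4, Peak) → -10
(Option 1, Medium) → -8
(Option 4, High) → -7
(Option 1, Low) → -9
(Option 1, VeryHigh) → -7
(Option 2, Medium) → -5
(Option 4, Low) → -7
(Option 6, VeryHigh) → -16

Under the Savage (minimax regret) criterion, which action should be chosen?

Option 4

Column bests: Low=-4, Medium=-5, High=-5, VeryHigh=-7, Peak=-4.
Option 1 regrets: 5, 3, 11, 0, 8 → max 11
Option 2 regrets: 0, 0, 9, 4, 0 → max 9
Option 3 regrets: 6, 6, 5, 1, 10 → max 10
Option 4 regrets: 3, 2, 2, 6, 6 → max 6
Option 5 regrets: 10, 6, 1, 8, 5 → max 10
Option 6 regrets: 11, 8, 0, 9, 7 → max 11
Smallest max regret = 6 → Option 4.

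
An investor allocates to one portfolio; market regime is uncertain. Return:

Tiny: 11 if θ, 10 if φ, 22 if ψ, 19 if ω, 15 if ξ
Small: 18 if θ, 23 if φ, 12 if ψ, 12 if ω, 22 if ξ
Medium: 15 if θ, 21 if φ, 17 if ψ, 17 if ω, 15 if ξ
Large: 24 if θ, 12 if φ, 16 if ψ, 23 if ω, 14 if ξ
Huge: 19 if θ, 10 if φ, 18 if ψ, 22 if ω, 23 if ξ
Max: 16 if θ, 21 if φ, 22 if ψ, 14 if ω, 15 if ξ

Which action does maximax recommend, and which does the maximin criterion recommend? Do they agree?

Row maxima: Tiny=22, Small=23, Medium=21, Large=24, Huge=23, Max=22
Best best-case = 24 → Large.
Row minima: Tiny=10, Small=12, Medium=15, Large=12, Huge=10, Max=14
Best worst-case = 15 → Medium.

maximax → Large; maximin → Medium (disagree)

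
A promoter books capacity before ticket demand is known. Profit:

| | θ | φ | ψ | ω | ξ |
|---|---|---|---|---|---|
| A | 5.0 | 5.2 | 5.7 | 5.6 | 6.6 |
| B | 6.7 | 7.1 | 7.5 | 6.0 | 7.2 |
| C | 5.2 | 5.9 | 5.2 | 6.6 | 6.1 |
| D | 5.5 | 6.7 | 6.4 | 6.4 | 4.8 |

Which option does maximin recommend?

Row minima: A=5.0, B=6.0, C=5.2, D=4.8
Best worst-case = 6.0 → B.

B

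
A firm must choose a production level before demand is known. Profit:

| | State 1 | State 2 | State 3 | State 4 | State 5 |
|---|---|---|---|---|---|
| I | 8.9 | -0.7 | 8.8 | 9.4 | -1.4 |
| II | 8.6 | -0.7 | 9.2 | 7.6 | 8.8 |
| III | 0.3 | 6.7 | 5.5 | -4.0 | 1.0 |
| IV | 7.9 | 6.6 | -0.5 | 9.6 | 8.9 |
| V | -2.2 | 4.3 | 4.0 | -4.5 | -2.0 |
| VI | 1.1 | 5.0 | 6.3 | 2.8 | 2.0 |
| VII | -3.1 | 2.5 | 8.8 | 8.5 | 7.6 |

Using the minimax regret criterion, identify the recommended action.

Column bests: State 1=8.9, State 2=6.7, State 3=9.2, State 4=9.6, State 5=8.9.
I regrets: 0.0, 7.4, 0.4, 0.2, 10.3 → max 10.3
II regrets: 0.3, 7.4, 0.0, 2.0, 0.1 → max 7.4
III regrets: 8.6, 0.0, 3.7, 13.6, 7.9 → max 13.6
IV regrets: 1.0, 0.1, 9.7, 0.0, 0.0 → max 9.7
V regrets: 11.1, 2.4, 5.2, 14.1, 10.9 → max 14.1
VI regrets: 7.8, 1.7, 2.9, 6.8, 6.9 → max 7.8
VII regrets: 12.0, 4.2, 0.4, 1.1, 1.3 → max 12.0
Smallest max regret = 7.4 → II.

II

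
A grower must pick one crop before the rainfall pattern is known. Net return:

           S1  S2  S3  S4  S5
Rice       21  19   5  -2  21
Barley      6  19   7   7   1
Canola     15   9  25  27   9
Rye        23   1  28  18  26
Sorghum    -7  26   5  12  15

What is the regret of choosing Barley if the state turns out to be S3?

21

Best payoff under S3 is 28.
Regret = 28 − 7 = 21.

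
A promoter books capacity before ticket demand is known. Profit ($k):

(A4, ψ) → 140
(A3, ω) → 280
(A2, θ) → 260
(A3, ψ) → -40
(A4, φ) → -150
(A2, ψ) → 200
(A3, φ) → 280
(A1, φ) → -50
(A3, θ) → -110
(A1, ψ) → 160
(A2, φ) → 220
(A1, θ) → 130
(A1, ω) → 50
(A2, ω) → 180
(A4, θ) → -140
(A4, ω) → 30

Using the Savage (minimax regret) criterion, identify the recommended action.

Column bests: θ=260, φ=280, ψ=200, ω=280.
A1 regrets: 130, 330, 40, 230 → max 330
A2 regrets: 0, 60, 0, 100 → max 100
A3 regrets: 370, 0, 240, 0 → max 370
A4 regrets: 400, 430, 60, 250 → max 430
Smallest max regret = 100 → A2.

A2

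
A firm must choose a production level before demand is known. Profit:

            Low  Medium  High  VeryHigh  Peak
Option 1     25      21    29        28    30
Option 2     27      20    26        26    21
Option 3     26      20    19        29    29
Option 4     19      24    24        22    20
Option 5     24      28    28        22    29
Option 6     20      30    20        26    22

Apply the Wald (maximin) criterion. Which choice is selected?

Row minima: Option 1=21, Option 2=20, Option 3=19, Option 4=19, Option 5=22, Option 6=20
Best worst-case = 22 → Option 5.

Option 5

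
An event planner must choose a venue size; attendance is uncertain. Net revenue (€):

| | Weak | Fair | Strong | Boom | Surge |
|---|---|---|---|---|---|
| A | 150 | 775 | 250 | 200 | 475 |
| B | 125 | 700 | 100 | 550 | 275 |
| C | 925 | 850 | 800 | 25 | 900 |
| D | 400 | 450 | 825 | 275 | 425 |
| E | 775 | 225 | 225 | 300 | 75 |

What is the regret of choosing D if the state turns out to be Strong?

0

Best payoff under Strong is 825.
Regret = 825 − 825 = 0.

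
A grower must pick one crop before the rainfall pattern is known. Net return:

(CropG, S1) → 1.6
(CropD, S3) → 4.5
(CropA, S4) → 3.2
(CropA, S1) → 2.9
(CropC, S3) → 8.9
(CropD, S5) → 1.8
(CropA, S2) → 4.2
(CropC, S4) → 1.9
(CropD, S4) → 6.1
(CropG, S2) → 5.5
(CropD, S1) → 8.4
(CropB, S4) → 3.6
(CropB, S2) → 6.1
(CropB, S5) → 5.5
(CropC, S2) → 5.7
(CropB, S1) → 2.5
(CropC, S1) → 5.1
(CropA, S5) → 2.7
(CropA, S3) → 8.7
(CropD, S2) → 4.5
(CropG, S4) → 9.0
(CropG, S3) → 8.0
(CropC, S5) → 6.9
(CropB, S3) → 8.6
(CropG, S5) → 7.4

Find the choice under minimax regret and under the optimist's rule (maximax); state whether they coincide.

minimax regret → CropD; maximax → CropG (disagree)

Column bests: S1=8.4, S2=6.1, S3=8.9, S4=9.0, S5=7.4.
CropD regrets: 0.0, 1.6, 4.4, 2.9, 5.6 → max 5.6
CropC regrets: 3.3, 0.4, 0.0, 7.1, 0.5 → max 7.1
CropG regrets: 6.8, 0.6, 0.9, 0.0, 0.0 → max 6.8
CropB regrets: 5.9, 0.0, 0.3, 5.4, 1.9 → max 5.9
CropA regrets: 5.5, 1.9, 0.2, 5.8, 4.7 → max 5.8
Smallest max regret = 5.6 → CropD.
Row maxima: CropD=8.4, CropC=8.9, CropG=9.0, CropB=8.6, CropA=8.7
Best best-case = 9.0 → CropG.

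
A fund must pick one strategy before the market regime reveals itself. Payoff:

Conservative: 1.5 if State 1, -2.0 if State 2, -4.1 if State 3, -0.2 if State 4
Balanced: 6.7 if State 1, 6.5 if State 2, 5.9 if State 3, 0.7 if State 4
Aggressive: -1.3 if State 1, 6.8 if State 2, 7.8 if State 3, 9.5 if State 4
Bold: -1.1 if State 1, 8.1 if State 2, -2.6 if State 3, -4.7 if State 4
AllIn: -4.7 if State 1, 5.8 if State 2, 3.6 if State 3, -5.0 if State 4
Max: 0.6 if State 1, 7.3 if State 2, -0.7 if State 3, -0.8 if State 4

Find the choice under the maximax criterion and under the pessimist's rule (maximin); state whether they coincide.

Row maxima: Conservative=1.5, Balanced=6.7, Aggressive=9.5, Bold=8.1, AllIn=5.8, Max=7.3
Best best-case = 9.5 → Aggressive.
Row minima: Conservative=-4.1, Balanced=0.7, Aggressive=-1.3, Bold=-4.7, AllIn=-5.0, Max=-0.8
Best worst-case = 0.7 → Balanced.

maximax → Aggressive; maximin → Balanced (disagree)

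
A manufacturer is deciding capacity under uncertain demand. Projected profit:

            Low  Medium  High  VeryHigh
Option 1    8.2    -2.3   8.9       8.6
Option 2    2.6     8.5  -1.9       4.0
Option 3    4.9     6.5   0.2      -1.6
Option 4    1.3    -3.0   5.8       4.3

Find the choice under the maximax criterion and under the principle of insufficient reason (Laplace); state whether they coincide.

maximax → Option 1; laplace → Option 1 (agree)

Row maxima: Option 1=8.9, Option 2=8.5, Option 3=6.5, Option 4=5.8
Best best-case = 8.9 → Option 1.
Row averages: Option 1=5.85, Option 2=3.3, Option 3=2.5, Option 4=2.1
Highest average = 5.85 → Option 1.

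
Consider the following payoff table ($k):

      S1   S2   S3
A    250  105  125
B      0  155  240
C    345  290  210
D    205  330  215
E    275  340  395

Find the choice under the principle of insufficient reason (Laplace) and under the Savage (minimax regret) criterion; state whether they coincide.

laplace → E; minimax regret → E (agree)

Row averages: A=160, B=395/3, C=845/3, D=250, E=1010/3
Highest average = 1010/3 → E.
Column bests: S1=345, S2=340, S3=395.
A regrets: 95, 235, 270 → max 270
B regrets: 345, 185, 155 → max 345
C regrets: 0, 50, 185 → max 185
D regrets: 140, 10, 180 → max 180
E regrets: 70, 0, 0 → max 70
Smallest max regret = 70 → E.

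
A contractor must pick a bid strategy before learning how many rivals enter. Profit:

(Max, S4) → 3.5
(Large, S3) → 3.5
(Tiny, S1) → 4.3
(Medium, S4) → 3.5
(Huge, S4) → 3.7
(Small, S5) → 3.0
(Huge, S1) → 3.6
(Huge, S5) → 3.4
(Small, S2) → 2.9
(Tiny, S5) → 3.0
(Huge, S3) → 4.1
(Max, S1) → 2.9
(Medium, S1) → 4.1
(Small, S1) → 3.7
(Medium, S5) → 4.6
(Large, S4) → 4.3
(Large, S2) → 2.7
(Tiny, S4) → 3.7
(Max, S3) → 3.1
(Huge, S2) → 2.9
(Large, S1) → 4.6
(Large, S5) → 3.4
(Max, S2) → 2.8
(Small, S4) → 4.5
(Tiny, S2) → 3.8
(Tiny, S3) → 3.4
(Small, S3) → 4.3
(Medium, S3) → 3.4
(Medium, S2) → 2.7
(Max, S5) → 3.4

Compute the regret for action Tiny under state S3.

0.9

Best payoff under S3 is 4.3.
Regret = 4.3 − 3.4 = 0.9.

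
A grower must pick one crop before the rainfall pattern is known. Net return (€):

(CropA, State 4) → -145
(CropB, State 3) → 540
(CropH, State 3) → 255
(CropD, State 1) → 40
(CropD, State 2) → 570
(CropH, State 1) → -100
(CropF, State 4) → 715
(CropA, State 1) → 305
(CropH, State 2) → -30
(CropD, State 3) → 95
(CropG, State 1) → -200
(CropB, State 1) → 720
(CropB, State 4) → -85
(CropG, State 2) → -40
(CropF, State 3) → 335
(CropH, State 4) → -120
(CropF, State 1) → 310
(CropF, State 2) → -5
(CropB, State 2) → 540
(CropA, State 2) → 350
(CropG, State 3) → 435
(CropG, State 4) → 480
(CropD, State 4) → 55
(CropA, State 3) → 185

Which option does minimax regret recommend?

Column bests: State 1=720, State 2=570, State 3=540, State 4=715.
CropH regrets: 820, 600, 285, 835 → max 835
CropD regrets: 680, 0, 445, 660 → max 680
CropB regrets: 0, 30, 0, 800 → max 800
CropA regrets: 415, 220, 355, 860 → max 860
CropG regrets: 920, 610, 105, 235 → max 920
CropF regrets: 410, 575, 205, 0 → max 575
Smallest max regret = 575 → CropF.

CropF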